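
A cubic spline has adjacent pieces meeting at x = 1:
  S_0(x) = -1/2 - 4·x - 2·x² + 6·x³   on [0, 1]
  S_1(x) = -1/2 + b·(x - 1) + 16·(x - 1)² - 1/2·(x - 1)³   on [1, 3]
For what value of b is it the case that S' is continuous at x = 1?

10

S_0'(x) = -4 - 4·x + 18·x², so S_0'(1) = 10. On the right, S_1'(1) = b, so b = 10.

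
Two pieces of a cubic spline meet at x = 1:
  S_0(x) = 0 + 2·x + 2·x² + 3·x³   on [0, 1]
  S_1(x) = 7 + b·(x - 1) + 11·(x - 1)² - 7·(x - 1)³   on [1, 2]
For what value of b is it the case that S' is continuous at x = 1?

15

S_0'(x) = 2 + 4·x + 9·x², so S_0'(1) = 15. On the right, S_1'(1) = b, so b = 15.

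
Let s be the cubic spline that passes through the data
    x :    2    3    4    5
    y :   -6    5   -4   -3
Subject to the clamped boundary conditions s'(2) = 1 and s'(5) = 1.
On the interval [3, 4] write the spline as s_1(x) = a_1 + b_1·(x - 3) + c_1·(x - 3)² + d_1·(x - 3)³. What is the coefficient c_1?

Let m_i = s''(x_i). Step sizes h_i = 1, 1, 1; slopes of the chords Δ_i = (y_(i+1) - y_i)/h_i = 11, -9, 1.
  1·m_0 + 4·m_1 + 1·m_2 = 6(Δ_1 - Δ_0) = -120
  1·m_1 + 4·m_2 + 1·m_3 = 6(Δ_2 - Δ_1) = 60
Clamped end conditions give two more equations: 2h_0·m_0 + h_0·m_1 = 6(Δ_0 - s'(2)) = 60 and h_2·m_2 + 2h_2·m_3 = 6(s'(5) - Δ_2) = 0.
Solving the tridiagonal system: m_0 = 56, m_1 = -52, m_2 = 32, m_3 = -16.
On [3, 4], with s_1(x) = a_1 + b_1·(x - 3) + c_1·(x - 3)² + d_1·(x - 3)³: c_1 = m_1/2 = -26, d_1 = (m_2 - m_1)/(6h_1) = 14, b_1 = Δ_1 - h_1(2m_1 + m_2)/6 = 3.

-26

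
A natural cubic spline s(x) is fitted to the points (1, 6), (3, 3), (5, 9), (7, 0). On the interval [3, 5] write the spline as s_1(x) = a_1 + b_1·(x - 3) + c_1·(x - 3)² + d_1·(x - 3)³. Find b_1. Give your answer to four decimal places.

1.9000

Write σ_i for s''(x_i). With h_i = 2, 2, 2 and divided differences Δ_i = -3/2, 3, -9/2, the continuity of s' gives the tridiagonal system
  2·σ_0 + 8·σ_1 + 2·σ_2 = 6(Δ_1 - Δ_0) = 27
  2·σ_1 + 8·σ_2 + 2·σ_3 = 6(Δ_2 - Δ_1) = -45
Natural end conditions: σ_0 = σ_3 = 0.
Hence σ_0 = 0, σ_1 = 51/10, σ_2 = -69/10, σ_3 = 0.
On [3, 5], with s_1(x) = a_1 + b_1·(x - 3) + c_1·(x - 3)² + d_1·(x - 3)³: c_1 = σ_1/2 = 51/20, d_1 = (σ_2 - σ_1)/(6h_1) = -1, b_1 = Δ_1 - h_1(2σ_1 + σ_2)/6 = 19/10.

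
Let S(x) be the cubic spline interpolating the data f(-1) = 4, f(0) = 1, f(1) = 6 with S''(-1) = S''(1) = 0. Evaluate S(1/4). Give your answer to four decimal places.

1.5938

Put σ_i = S'' at the i-th knot. Here h = (1, 1) and Δ = (-3, 5), so the interior equations h_(i-1)·σ_(i-1) + 2(h_(i-1)+h_i)·σ_i + h_i·σ_(i+1) = 6(Δ_i − Δ_(i-1)) read
  1·σ_0 + 4·σ_1 + 1·σ_2 = 6(Δ_1 - Δ_0) = 48
Natural end conditions: σ_0 = σ_2 = 0.
Hence σ_0 = 0, σ_1 = 12, σ_2 = 0.
On [0, 1], S(x) = 1 + 1·x + 6·x² - 2·x³.
With x = 1/4: S(1/4) = 51/32.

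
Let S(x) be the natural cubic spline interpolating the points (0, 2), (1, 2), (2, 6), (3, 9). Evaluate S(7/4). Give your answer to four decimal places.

4.9094

Put M_i = S'' at the i-th knot. Here h = (1, 1, 1) and Δ = (0, 4, 3), so the interior equations h_(i-1)·M_(i-1) + 2(h_(i-1)+h_i)·M_i + h_i·M_(i+1) = 6(Δ_i − Δ_(i-1)) read
  1·M_0 + 4·M_1 + 1·M_2 = 6(Δ_1 - Δ_0) = 24
  1·M_1 + 4·M_2 + 1·M_3 = 6(Δ_2 - Δ_1) = -6
Natural end conditions: M_0 = M_3 = 0.
Hence M_0 = 0, M_1 = 34/5, M_2 = -16/5, M_3 = 0.
On [1, 2], S(x) = 2 + 34/15·(x - 1) + 17/5·(x - 1)² - 5/3·(x - 1)³.
With (x - 1) = 3/4: S(7/4) = 1571/320.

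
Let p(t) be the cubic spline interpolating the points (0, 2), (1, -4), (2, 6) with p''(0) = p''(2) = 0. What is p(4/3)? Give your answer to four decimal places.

-2.1481

Put M_i = p'' at the i-th knot. Here h = (1, 1) and Δ = (-6, 10), so the interior equations h_(i-1)·M_(i-1) + 2(h_(i-1)+h_i)·M_i + h_i·M_(i+1) = 6(Δ_i − Δ_(i-1)) read
  1·M_0 + 4·M_1 + 1·M_2 = 6(Δ_1 - Δ_0) = 96
Natural end conditions: M_0 = M_2 = 0.
Hence M_0 = 0, M_1 = 24, M_2 = 0.
On [1, 2], p(t) = -4 + 2·(t - 1) + 12·(t - 1)² - 4·(t - 1)³.
With (t - 1) = 1/3: p(4/3) = -58/27.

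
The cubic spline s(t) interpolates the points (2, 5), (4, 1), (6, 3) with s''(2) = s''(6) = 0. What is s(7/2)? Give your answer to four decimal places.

With M_i denoting the second derivative at x_i, h_i = 2, 2, and Δ_i = (y_(i+1) − y_i)/h_i = -2, 1:
  2·M_0 + 8·M_1 + 2·M_2 = 6(Δ_1 - Δ_0) = 18
Natural end conditions: M_0 = M_2 = 0.
Hence M_0 = 0, M_1 = 9/4, M_2 = 0.
On [2, 4], s(t) = 5 - 11/4·(t - 2) + 0·(t - 2)² + 3/16·(t - 2)³.
With (t - 2) = 3/2: s(7/2) = 193/128.

1.5078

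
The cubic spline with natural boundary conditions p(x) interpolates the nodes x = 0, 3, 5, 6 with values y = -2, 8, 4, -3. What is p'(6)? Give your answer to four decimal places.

With M_i denoting the second derivative at x_i, h_i = 3, 2, 1, and Δ_i = (y_(i+1) − y_i)/h_i = 10/3, -2, -7:
  3·M_0 + 10·M_1 + 2·M_2 = 6(Δ_1 - Δ_0) = -32
  2·M_1 + 6·M_2 + 1·M_3 = 6(Δ_2 - Δ_1) = -30
Natural end conditions: M_0 = M_3 = 0.
Forward elimination and back-substitution give M_0 = 0, M_1 = -33/14, M_2 = -59/14, M_3 = 0.
On [5, 6], p'(x) = b_2 + 2c_2·(x - 5) + 3d_2·(x - 5)² with b_2 = Δ_2 - h_2(2M_2 + M_3)/6 = -235/42, c_2 = M_2/2 = -59/28, d_2 = (M_3 - M_2)/(6h_2) = 59/84. So p'(6) = -647/84.

-7.7024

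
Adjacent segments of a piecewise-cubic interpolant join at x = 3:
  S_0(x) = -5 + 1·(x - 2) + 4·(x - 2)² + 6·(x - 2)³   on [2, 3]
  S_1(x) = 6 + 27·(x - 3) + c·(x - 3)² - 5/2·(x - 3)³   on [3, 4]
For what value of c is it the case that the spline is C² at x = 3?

22

S_0''(x) = 8 + 36·(x - 2), so S_0''(3) = 44. On the right, S_1''(3) = 2c, so c = 22.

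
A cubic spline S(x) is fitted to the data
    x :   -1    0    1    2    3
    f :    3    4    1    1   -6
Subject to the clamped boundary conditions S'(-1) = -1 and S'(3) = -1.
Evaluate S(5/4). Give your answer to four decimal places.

Put M_i = S'' at the i-th knot. Here h = (1, 1, 1, 1) and Δ = (1, -3, 0, -7), so the interior equations h_(i-1)·M_(i-1) + 2(h_(i-1)+h_i)·M_i + h_i·M_(i+1) = 6(Δ_i − Δ_(i-1)) read
  1·M_0 + 4·M_1 + 1·M_2 = 6(Δ_1 - Δ_0) = -24
  1·M_1 + 4·M_2 + 1·M_3 = 6(Δ_2 - Δ_1) = 18
  1·M_2 + 4·M_3 + 1·M_4 = 6(Δ_3 - Δ_2) = -42
Clamped end conditions give two more equations: 2h_0·M_0 + h_0·M_1 = 6(Δ_0 - S'(-1)) = 12 and h_3·M_3 + 2h_3·M_4 = 6(S'(3) - Δ_3) = 36.
Solving: M_0 = 339/28, M_1 = -171/14, M_2 = 51/4, M_3 = -291/14, M_4 = 795/28.
On [1, 2], S(x) = 1 - 11/14·(x - 1) + 51/8·(x - 1)² - 313/56·(x - 1)³.
With (x - 1) = 1/4: S(5/4) = 3995/3584.

1.1147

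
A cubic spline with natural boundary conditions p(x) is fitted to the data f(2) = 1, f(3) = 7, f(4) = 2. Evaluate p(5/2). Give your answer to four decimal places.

Write σ_i for p''(x_i). With h_i = 1, 1 and divided differences Δ_i = 6, -5, the continuity of p' gives the tridiagonal system
  1·σ_0 + 4·σ_1 + 1·σ_2 = 6(Δ_1 - Δ_0) = -66
Natural end conditions: σ_0 = σ_2 = 0.
Solving: σ_0 = 0, σ_1 = -33/2, σ_2 = 0.
On [2, 3], p(x) = 1 + 35/4·(x - 2) + 0·(x - 2)² - 11/4·(x - 2)³.
With (x - 2) = 1/2: p(5/2) = 161/32.

5.0313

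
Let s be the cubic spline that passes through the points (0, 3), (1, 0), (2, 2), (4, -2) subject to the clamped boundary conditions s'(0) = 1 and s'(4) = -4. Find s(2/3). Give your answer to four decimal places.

1.0808

Write M_i for s''(x_i). With h_i = 1, 1, 2 and divided differences Δ_i = -3, 2, -2, the continuity of s' gives the tridiagonal system
  1·M_0 + 4·M_1 + 1·M_2 = 6(Δ_1 - Δ_0) = 30
  1·M_1 + 6·M_2 + 2·M_3 = 6(Δ_2 - Δ_1) = -24
Clamped end conditions give two more equations: 2h_0·M_0 + h_0·M_1 = 6(Δ_0 - s'(0)) = -24 and h_2·M_2 + 2h_2·M_3 = 6(s'(4) - Δ_2) = -12.
Solving: M_0 = -208/11, M_1 = 152/11, M_2 = -70/11, M_3 = 2/11.
On [0, 1], s(t) = 3 + 1·t - 104/11·t² + 60/11·t³.
With t = 2/3: s(2/3) = 107/99.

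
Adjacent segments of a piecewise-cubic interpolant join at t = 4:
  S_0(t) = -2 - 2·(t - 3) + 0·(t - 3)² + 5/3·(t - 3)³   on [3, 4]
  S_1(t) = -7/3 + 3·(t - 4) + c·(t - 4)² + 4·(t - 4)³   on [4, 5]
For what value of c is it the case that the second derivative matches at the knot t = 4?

5

S_0''(t) = 0 + 10·(t - 3), so S_0''(4) = 10. On the right, S_1''(4) = 2c, so c = 5.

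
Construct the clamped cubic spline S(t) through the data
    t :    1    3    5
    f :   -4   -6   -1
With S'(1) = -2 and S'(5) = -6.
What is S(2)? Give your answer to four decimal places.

-6.2813

Write σ_i for S''(x_i). With h_i = 2, 2 and divided differences Δ_i = -1, 5/2, the continuity of S' gives the tridiagonal system
  2·σ_0 + 8·σ_1 + 2·σ_2 = 6(Δ_1 - Δ_0) = 21
Clamped end conditions give two more equations: 2h_0·σ_0 + h_0·σ_1 = 6(Δ_0 - S'(1)) = 6 and h_1·σ_1 + 2h_1·σ_2 = 6(S'(5) - Δ_1) = -51.
Forward elimination and back-substitution give σ_0 = -17/8, σ_1 = 29/4, σ_2 = -131/8.
On [1, 3], S(t) = -4 - 2·(t - 1) - 17/16·(t - 1)² + 25/32·(t - 1)³.
With (t - 1) = 1: S(2) = -201/32.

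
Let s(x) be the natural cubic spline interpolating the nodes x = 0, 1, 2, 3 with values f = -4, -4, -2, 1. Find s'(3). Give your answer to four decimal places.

Write M_i for s''(x_i). With h_i = 1, 1, 1 and divided differences Δ_i = 0, 2, 3, the continuity of s' gives the tridiagonal system
  1·M_0 + 4·M_1 + 1·M_2 = 6(Δ_1 - Δ_0) = 12
  1·M_1 + 4·M_2 + 1·M_3 = 6(Δ_2 - Δ_1) = 6
Natural end conditions: M_0 = M_3 = 0.
Forward elimination and back-substitution give M_0 = 0, M_1 = 14/5, M_2 = 4/5, M_3 = 0.
On [2, 3], s'(x) = b_2 + 2c_2·(x - 2) + 3d_2·(x - 2)² with b_2 = Δ_2 - h_2(2M_2 + M_3)/6 = 41/15, c_2 = M_2/2 = 2/5, d_2 = (M_3 - M_2)/(6h_2) = -2/15. So s'(3) = 47/15.

3.1333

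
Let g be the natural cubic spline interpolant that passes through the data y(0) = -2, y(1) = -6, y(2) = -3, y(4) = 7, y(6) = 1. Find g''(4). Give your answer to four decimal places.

Put σ_i = g'' at the i-th knot. Here h = (1, 1, 2, 2) and Δ = (-4, 3, 5, -3), so the interior equations h_(i-1)·σ_(i-1) + 2(h_(i-1)+h_i)·σ_i + h_i·σ_(i+1) = 6(Δ_i − Δ_(i-1)) read
  1·σ_0 + 4·σ_1 + 1·σ_2 = 6(Δ_1 - Δ_0) = 42
  1·σ_1 + 6·σ_2 + 2·σ_3 = 6(Δ_2 - Δ_1) = 12
  2·σ_2 + 8·σ_3 + 2·σ_4 = 6(Δ_3 - Δ_2) = -48
Natural end conditions: σ_0 = σ_4 = 0.
Solving: σ_0 = 0, σ_1 = 69/7, σ_2 = 18/7, σ_3 = -93/14, σ_4 = 0.

-6.6429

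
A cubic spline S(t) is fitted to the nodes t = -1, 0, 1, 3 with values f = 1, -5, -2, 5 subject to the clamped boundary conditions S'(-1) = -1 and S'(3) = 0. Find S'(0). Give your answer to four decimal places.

Put M_i = S'' at the i-th knot. Here h = (1, 1, 2) and Δ = (-6, 3, 7/2), so the interior equations h_(i-1)·M_(i-1) + 2(h_(i-1)+h_i)·M_i + h_i·M_(i+1) = 6(Δ_i − Δ_(i-1)) read
  1·M_0 + 4·M_1 + 1·M_2 = 6(Δ_1 - Δ_0) = 54
  1·M_1 + 6·M_2 + 2·M_3 = 6(Δ_2 - Δ_1) = 3
Clamped end conditions give two more equations: 2h_0·M_0 + h_0·M_1 = 6(Δ_0 - S'(-1)) = -30 and h_2·M_2 + 2h_2·M_3 = 6(S'(3) - Δ_2) = -21.
Hence M_0 = -551/22, M_1 = 221/11, M_2 = -29/22, M_3 = -101/22.
On [0, 1], S'(t) = b_1 + 2c_1·t + 3d_1·t² with b_1 = Δ_1 - h_1(2M_1 + M_2)/6 = -153/44, c_1 = M_1/2 = 221/22, d_1 = (M_2 - M_1)/(6h_1) = -157/44. So S'(0) = -153/44.

-3.4773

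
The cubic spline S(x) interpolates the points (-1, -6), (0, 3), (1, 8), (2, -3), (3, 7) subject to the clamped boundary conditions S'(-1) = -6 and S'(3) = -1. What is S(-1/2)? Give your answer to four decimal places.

-4.0134

Write M_i for S''(x_i). With h_i = 1, 1, 1, 1 and divided differences Δ_i = 9, 5, -11, 10, the continuity of S' gives the tridiagonal system
  1·M_0 + 4·M_1 + 1·M_2 = 6(Δ_1 - Δ_0) = -24
  1·M_1 + 4·M_2 + 1·M_3 = 6(Δ_2 - Δ_1) = -96
  1·M_2 + 4·M_3 + 1·M_4 = 6(Δ_3 - Δ_2) = 126
Clamped end conditions give two more equations: 2h_0·M_0 + h_0·M_1 = 6(Δ_0 - S'(-1)) = 90 and h_3·M_3 + 2h_3·M_4 = 6(S'(3) - Δ_3) = -66.
Hence M_0 = 697/14, M_1 = -67/7, M_2 = -71/2, M_3 = 389/7, M_4 = -851/14.
On [-1, 0], S(x) = -6 - 6·(x + 1) + 697/28·(x + 1)² - 277/28·(x + 1)³.
With (x + 1) = 1/2: S(-1/2) = -899/224.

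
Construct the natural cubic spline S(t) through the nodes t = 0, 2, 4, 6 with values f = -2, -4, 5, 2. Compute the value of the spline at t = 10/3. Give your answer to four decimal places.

Let M_i = S''(x_i). Step sizes h_i = 2, 2, 2; slopes of the chords Δ_i = (y_(i+1) - y_i)/h_i = -1, 9/2, -3/2.
  2·M_0 + 8·M_1 + 2·M_2 = 6(Δ_1 - Δ_0) = 33
  2·M_1 + 8·M_2 + 2·M_3 = 6(Δ_2 - Δ_1) = -36
Natural end conditions: M_0 = M_3 = 0.
Solving: M_0 = 0, M_1 = 28/5, M_2 = -59/10, M_3 = 0.
On [2, 4], S(t) = -4 + 41/15·(t - 2) + 14/5·(t - 2)² - 23/24·(t - 2)³.
With (t - 2) = 4/3: S(10/3) = 952/405.

2.3506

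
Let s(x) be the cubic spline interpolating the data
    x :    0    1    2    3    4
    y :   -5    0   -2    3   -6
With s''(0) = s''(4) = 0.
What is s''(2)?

Write m_i for s''(x_i). With h_i = 1, 1, 1, 1 and divided differences Δ_i = 5, -2, 5, -9, the continuity of s' gives the tridiagonal system
  1·m_0 + 4·m_1 + 1·m_2 = 6(Δ_1 - Δ_0) = -42
  1·m_1 + 4·m_2 + 1·m_3 = 6(Δ_2 - Δ_1) = 42
  1·m_2 + 4·m_3 + 1·m_4 = 6(Δ_3 - Δ_2) = -84
Natural end conditions: m_0 = m_4 = 0.
Forward elimination and back-substitution give m_0 = 0, m_1 = -63/4, m_2 = 21, m_3 = -105/4, m_4 = 0.

21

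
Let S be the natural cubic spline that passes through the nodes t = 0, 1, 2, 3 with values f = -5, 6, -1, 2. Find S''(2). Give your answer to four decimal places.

Write M_i for S''(x_i). With h_i = 1, 1, 1 and divided differences Δ_i = 11, -7, 3, the continuity of S' gives the tridiagonal system
  1·M_0 + 4·M_1 + 1·M_2 = 6(Δ_1 - Δ_0) = -108
  1·M_1 + 4·M_2 + 1·M_3 = 6(Δ_2 - Δ_1) = 60
Natural end conditions: M_0 = M_3 = 0.
Solving the tridiagonal system: M_0 = 0, M_1 = -164/5, M_2 = 116/5, M_3 = 0.

23.2000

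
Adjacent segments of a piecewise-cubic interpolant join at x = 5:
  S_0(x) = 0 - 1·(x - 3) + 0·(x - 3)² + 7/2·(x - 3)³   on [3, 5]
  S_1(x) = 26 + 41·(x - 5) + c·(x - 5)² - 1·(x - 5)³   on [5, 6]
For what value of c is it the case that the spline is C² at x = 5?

21

S_0''(x) = 0 + 21·(x - 3), so S_0''(5) = 42. On the right, S_1''(5) = 2c, so c = 21.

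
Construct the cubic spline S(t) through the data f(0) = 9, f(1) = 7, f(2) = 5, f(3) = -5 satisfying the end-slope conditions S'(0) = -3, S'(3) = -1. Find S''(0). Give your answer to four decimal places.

Let M_i = S''(x_i). Step sizes h_i = 1, 1, 1; slopes of the chords Δ_i = (y_(i+1) - y_i)/h_i = -2, -2, -10.
  1·M_0 + 4·M_1 + 1·M_2 = 6(Δ_1 - Δ_0) = 0
  1·M_1 + 4·M_2 + 1·M_3 = 6(Δ_2 - Δ_1) = -48
Clamped end conditions give two more equations: 2h_0·M_0 + h_0·M_1 = 6(Δ_0 - S'(0)) = 6 and h_2·M_2 + 2h_2·M_3 = 6(S'(3) - Δ_2) = 54.
Forward elimination and back-substitution give M_0 = 2/15, M_1 = 86/15, M_2 = -346/15, M_3 = 578/15.

0.1333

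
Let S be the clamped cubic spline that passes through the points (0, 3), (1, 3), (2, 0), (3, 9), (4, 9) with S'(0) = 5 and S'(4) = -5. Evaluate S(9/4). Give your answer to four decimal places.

Put σ_i = S'' at the i-th knot. Here h = (1, 1, 1, 1) and Δ = (0, -3, 9, 0), so the interior equations h_(i-1)·σ_(i-1) + 2(h_(i-1)+h_i)·σ_i + h_i·σ_(i+1) = 6(Δ_i − Δ_(i-1)) read
  1·σ_0 + 4·σ_1 + 1·σ_2 = 6(Δ_1 - Δ_0) = -18
  1·σ_1 + 4·σ_2 + 1·σ_3 = 6(Δ_2 - Δ_1) = 72
  1·σ_2 + 4·σ_3 + 1·σ_4 = 6(Δ_3 - Δ_2) = -54
Clamped end conditions give two more equations: 2h_0·σ_0 + h_0·σ_1 = 6(Δ_0 - S'(0)) = -30 and h_3·σ_3 + 2h_3·σ_4 = 6(S'(4) - Δ_3) = -30.
Forward elimination and back-substitution give σ_0 = -155/14, σ_1 = -55/7, σ_2 = 49/2, σ_3 = -127/7, σ_4 = -83/14.
On [2, 3], S(t) = 0 + 27/7·(t - 2) + 49/4·(t - 2)² - 199/28·(t - 2)³.
With (t - 2) = 1/4: S(9/4) = 2901/1792.

1.6189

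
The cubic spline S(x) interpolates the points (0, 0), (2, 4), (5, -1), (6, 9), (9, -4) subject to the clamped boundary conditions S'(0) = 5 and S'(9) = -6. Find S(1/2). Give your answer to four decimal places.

2.2502

Put M_i = S'' at the i-th knot. Here h = (2, 3, 1, 3) and Δ = (2, -5/3, 10, -13/3), so the interior equations h_(i-1)·M_(i-1) + 2(h_(i-1)+h_i)·M_i + h_i·M_(i+1) = 6(Δ_i − Δ_(i-1)) read
  2·M_0 + 10·M_1 + 3·M_2 = 6(Δ_1 - Δ_0) = -22
  3·M_1 + 8·M_2 + 1·M_3 = 6(Δ_2 - Δ_1) = 70
  1·M_2 + 8·M_3 + 3·M_4 = 6(Δ_3 - Δ_2) = -86
Clamped end conditions give two more equations: 2h_0·M_0 + h_0·M_1 = 6(Δ_0 - S'(0)) = -18 and h_3·M_3 + 2h_3·M_4 = 6(S'(9) - Δ_3) = -10.
Solving the tridiagonal system: M_0 = -889/534, M_1 = -1514/267, M_2 = 3385/267, M_3 = -3848/267, M_4 = 493/89.
On [0, 2], S(x) = 0 + 5·x - 889/1068·x² - 713/2136·x³.
With x = 1/2: S(1/2) = 12817/5696.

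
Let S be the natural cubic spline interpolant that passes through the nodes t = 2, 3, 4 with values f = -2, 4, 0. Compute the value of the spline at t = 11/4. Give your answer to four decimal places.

3.3203

Let σ_i = S''(x_i). Step sizes h_i = 1, 1; slopes of the chords Δ_i = (y_(i+1) - y_i)/h_i = 6, -4.
  1·σ_0 + 4·σ_1 + 1·σ_2 = 6(Δ_1 - Δ_0) = -60
Natural end conditions: σ_0 = σ_2 = 0.
Solving: σ_0 = 0, σ_1 = -15, σ_2 = 0.
On [2, 3], S(t) = -2 + 17/2·(t - 2) + 0·(t - 2)² - 5/2·(t - 2)³.
With (t - 2) = 3/4: S(11/4) = 425/128.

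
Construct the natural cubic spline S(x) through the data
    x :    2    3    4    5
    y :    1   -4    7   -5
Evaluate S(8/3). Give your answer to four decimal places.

With M_i denoting the second derivative at x_i, h_i = 1, 1, 1, and Δ_i = (y_(i+1) − y_i)/h_i = -5, 11, -12:
  1·M_0 + 4·M_1 + 1·M_2 = 6(Δ_1 - Δ_0) = 96
  1·M_1 + 4·M_2 + 1·M_3 = 6(Δ_2 - Δ_1) = -138
Natural end conditions: M_0 = M_3 = 0.
Forward elimination and back-substitution give M_0 = 0, M_1 = 174/5, M_2 = -216/5, M_3 = 0.
On [2, 3], S(x) = 1 - 54/5·(x - 2) + 0·(x - 2)² + 29/5·(x - 2)³.
With (x - 2) = 2/3: S(8/3) = -121/27.

-4.4815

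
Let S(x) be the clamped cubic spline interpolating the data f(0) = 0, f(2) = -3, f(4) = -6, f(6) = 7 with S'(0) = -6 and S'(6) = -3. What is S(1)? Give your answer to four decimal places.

Let σ_i = S''(x_i). Step sizes h_i = 2, 2, 2; slopes of the chords Δ_i = (y_(i+1) - y_i)/h_i = -3/2, -3/2, 13/2.
  2·σ_0 + 8·σ_1 + 2·σ_2 = 6(Δ_1 - Δ_0) = 0
  2·σ_1 + 8·σ_2 + 2·σ_3 = 6(Δ_2 - Δ_1) = 48
Clamped end conditions give two more equations: 2h_0·σ_0 + h_0·σ_1 = 6(Δ_0 - S'(0)) = 27 and h_2·σ_2 + 2h_2·σ_3 = 6(S'(6) - Δ_2) = -57.
Solving the tridiagonal system: σ_0 = 19/2, σ_1 = -11/2, σ_2 = 25/2, σ_3 = -41/2.
On [0, 2], S(x) = 0 - 6·x + 19/4·x² - 5/4·x³.
With x = 1: S(1) = -5/2.

-2.5000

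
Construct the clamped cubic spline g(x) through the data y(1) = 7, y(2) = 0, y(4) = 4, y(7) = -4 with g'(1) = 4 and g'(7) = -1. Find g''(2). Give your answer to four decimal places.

Put σ_i = g'' at the i-th knot. Here h = (1, 2, 3) and Δ = (-7, 2, -8/3), so the interior equations h_(i-1)·σ_(i-1) + 2(h_(i-1)+h_i)·σ_i + h_i·σ_(i+1) = 6(Δ_i − Δ_(i-1)) read
  1·σ_0 + 6·σ_1 + 2·σ_2 = 6(Δ_1 - Δ_0) = 54
  2·σ_1 + 10·σ_2 + 3·σ_3 = 6(Δ_2 - Δ_1) = -28
Clamped end conditions give two more equations: 2h_0·σ_0 + h_0·σ_1 = 6(Δ_0 - g'(1)) = -66 and h_2·σ_2 + 2h_2·σ_3 = 6(g'(7) - Δ_2) = 10.
Solving the tridiagonal system: σ_0 = -806/19, σ_1 = 358/19, σ_2 = -158/19, σ_3 = 332/57.

18.8421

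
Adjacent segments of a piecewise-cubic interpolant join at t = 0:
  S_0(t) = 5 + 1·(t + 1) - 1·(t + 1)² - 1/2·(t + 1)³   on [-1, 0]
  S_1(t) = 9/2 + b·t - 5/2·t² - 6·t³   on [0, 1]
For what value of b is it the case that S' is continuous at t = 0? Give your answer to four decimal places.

S_0'(t) = 1 - 2·(t + 1) - 3/2·(t + 1)², so S_0'(0) = -5/2. On the right, S_1'(0) = b, so b = -5/2.

-2.5000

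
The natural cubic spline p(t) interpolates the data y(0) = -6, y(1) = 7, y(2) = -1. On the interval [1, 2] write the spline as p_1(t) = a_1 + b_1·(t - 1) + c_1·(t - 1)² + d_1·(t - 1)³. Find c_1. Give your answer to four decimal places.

-15.7500

Put M_i = p'' at the i-th knot. Here h = (1, 1) and Δ = (13, -8), so the interior equations h_(i-1)·M_(i-1) + 2(h_(i-1)+h_i)·M_i + h_i·M_(i+1) = 6(Δ_i − Δ_(i-1)) read
  1·M_0 + 4·M_1 + 1·M_2 = 6(Δ_1 - Δ_0) = -126
Natural end conditions: M_0 = M_2 = 0.
Solving the tridiagonal system: M_0 = 0, M_1 = -63/2, M_2 = 0.
On [1, 2], with p_1(t) = a_1 + b_1·(t - 1) + c_1·(t - 1)² + d_1·(t - 1)³: c_1 = M_1/2 = -63/4, d_1 = (M_2 - M_1)/(6h_1) = 21/4, b_1 = Δ_1 - h_1(2M_1 + M_2)/6 = 5/2.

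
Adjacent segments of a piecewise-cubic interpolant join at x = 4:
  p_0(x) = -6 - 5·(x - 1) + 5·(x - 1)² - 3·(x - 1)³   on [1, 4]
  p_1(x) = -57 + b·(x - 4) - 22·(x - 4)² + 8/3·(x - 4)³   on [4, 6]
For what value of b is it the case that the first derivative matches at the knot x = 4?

-56

p_0'(x) = -5 + 10·(x - 1) - 9·(x - 1)², so p_0'(4) = -56. On the right, p_1'(4) = b, so b = -56.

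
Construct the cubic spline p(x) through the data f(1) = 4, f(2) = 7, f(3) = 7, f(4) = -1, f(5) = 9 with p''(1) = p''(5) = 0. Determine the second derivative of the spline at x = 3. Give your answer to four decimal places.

-20.1429

Write m_i for p''(x_i). With h_i = 1, 1, 1, 1 and divided differences Δ_i = 3, 0, -8, 10, the continuity of p' gives the tridiagonal system
  1·m_0 + 4·m_1 + 1·m_2 = 6(Δ_1 - Δ_0) = -18
  1·m_1 + 4·m_2 + 1·m_3 = 6(Δ_2 - Δ_1) = -48
  1·m_2 + 4·m_3 + 1·m_4 = 6(Δ_3 - Δ_2) = 108
Natural end conditions: m_0 = m_4 = 0.
Forward elimination and back-substitution give m_0 = 0, m_1 = 15/28, m_2 = -141/7, m_3 = 897/28, m_4 = 0.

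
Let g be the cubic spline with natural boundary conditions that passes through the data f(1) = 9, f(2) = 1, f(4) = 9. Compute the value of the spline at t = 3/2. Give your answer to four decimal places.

Let M_i = g''(x_i). Step sizes h_i = 1, 2; slopes of the chords Δ_i = (y_(i+1) - y_i)/h_i = -8, 4.
  1·M_0 + 6·M_1 + 2·M_2 = 6(Δ_1 - Δ_0) = 72
Natural end conditions: M_0 = M_2 = 0.
Forward elimination and back-substitution give M_0 = 0, M_1 = 12, M_2 = 0.
On [1, 2], g(t) = 9 - 10·(t - 1) + 0·(t - 1)² + 2·(t - 1)³.
With (t - 1) = 1/2: g(3/2) = 17/4.

4.2500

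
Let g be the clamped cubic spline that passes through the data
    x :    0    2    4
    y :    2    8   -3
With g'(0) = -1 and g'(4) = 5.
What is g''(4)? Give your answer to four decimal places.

23.6250

Let M_i = g''(x_i). Step sizes h_i = 2, 2; slopes of the chords Δ_i = (y_(i+1) - y_i)/h_i = 3, -11/2.
  2·M_0 + 8·M_1 + 2·M_2 = 6(Δ_1 - Δ_0) = -51
Clamped end conditions give two more equations: 2h_0·M_0 + h_0·M_1 = 6(Δ_0 - g'(0)) = 24 and h_1·M_1 + 2h_1·M_2 = 6(g'(4) - Δ_1) = 63.
Forward elimination and back-substitution give M_0 = 111/8, M_1 = -63/4, M_2 = 189/8.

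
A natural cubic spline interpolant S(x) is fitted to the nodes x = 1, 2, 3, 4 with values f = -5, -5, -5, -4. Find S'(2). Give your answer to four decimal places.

Put σ_i = S'' at the i-th knot. Here h = (1, 1, 1) and Δ = (0, 0, 1), so the interior equations h_(i-1)·σ_(i-1) + 2(h_(i-1)+h_i)·σ_i + h_i·σ_(i+1) = 6(Δ_i − Δ_(i-1)) read
  1·σ_0 + 4·σ_1 + 1·σ_2 = 6(Δ_1 - Δ_0) = 0
  1·σ_1 + 4·σ_2 + 1·σ_3 = 6(Δ_2 - Δ_1) = 6
Natural end conditions: σ_0 = σ_3 = 0.
Solving: σ_0 = 0, σ_1 = -2/5, σ_2 = 8/5, σ_3 = 0.
On [2, 3], S'(x) = b_1 + 2c_1·(x - 2) + 3d_1·(x - 2)² with b_1 = Δ_1 - h_1(2σ_1 + σ_2)/6 = -2/15, c_1 = σ_1/2 = -1/5, d_1 = (σ_2 - σ_1)/(6h_1) = 1/3. So S'(2) = -2/15.

-0.1333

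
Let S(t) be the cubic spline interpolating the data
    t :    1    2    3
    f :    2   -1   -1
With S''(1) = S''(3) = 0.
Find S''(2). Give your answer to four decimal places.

With M_i denoting the second derivative at x_i, h_i = 1, 1, and Δ_i = (y_(i+1) − y_i)/h_i = -3, 0:
  1·M_0 + 4·M_1 + 1·M_2 = 6(Δ_1 - Δ_0) = 18
Natural end conditions: M_0 = M_2 = 0.
Hence M_0 = 0, M_1 = 9/2, M_2 = 0.

4.5000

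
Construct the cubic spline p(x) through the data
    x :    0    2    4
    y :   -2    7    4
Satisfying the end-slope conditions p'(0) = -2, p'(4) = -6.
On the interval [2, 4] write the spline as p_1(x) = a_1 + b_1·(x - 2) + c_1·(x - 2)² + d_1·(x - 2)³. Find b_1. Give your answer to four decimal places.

4.2500

Put M_i = p'' at the i-th knot. Here h = (2, 2) and Δ = (9/2, -3/2), so the interior equations h_(i-1)·M_(i-1) + 2(h_(i-1)+h_i)·M_i + h_i·M_(i+1) = 6(Δ_i − Δ_(i-1)) read
  2·M_0 + 8·M_1 + 2·M_2 = 6(Δ_1 - Δ_0) = -36
Clamped end conditions give two more equations: 2h_0·M_0 + h_0·M_1 = 6(Δ_0 - p'(0)) = 39 and h_1·M_1 + 2h_1·M_2 = 6(p'(4) - Δ_1) = -27.
Hence M_0 = 53/4, M_1 = -7, M_2 = -13/4.
On [2, 4], with p_1(x) = a_1 + b_1·(x - 2) + c_1·(x - 2)² + d_1·(x - 2)³: c_1 = M_1/2 = -7/2, d_1 = (M_2 - M_1)/(6h_1) = 5/16, b_1 = Δ_1 - h_1(2M_1 + M_2)/6 = 17/4.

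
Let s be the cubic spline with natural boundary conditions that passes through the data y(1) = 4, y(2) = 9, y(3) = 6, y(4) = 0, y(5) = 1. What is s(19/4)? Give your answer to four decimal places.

0.2938

Let m_i = s''(x_i). Step sizes h_i = 1, 1, 1, 1; slopes of the chords Δ_i = (y_(i+1) - y_i)/h_i = 5, -3, -6, 1.
  1·m_0 + 4·m_1 + 1·m_2 = 6(Δ_1 - Δ_0) = -48
  1·m_1 + 4·m_2 + 1·m_3 = 6(Δ_2 - Δ_1) = -18
  1·m_2 + 4·m_3 + 1·m_4 = 6(Δ_3 - Δ_2) = 42
Natural end conditions: m_0 = m_4 = 0.
Solving: m_0 = 0, m_1 = -303/28, m_2 = -33/7, m_3 = 327/28, m_4 = 0.
On [4, 5], s(x) = 0 - 81/28·(x - 4) + 327/56·(x - 4)² - 109/56·(x - 4)³.
With (x - 4) = 3/4: s(19/4) = 1053/3584.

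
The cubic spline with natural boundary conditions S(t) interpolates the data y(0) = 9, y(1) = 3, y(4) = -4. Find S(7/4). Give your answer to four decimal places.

-0.1035

Put M_i = S'' at the i-th knot. Here h = (1, 3) and Δ = (-6, -7/3), so the interior equations h_(i-1)·M_(i-1) + 2(h_(i-1)+h_i)·M_i + h_i·M_(i+1) = 6(Δ_i − Δ_(i-1)) read
  1·M_0 + 8·M_1 + 3·M_2 = 6(Δ_1 - Δ_0) = 22
Natural end conditions: M_0 = M_2 = 0.
Forward elimination and back-substitution give M_0 = 0, M_1 = 11/4, M_2 = 0.
On [1, 4], S(t) = 3 - 61/12·(t - 1) + 11/8·(t - 1)² - 11/72·(t - 1)³.
With (t - 1) = 3/4: S(7/4) = -53/512.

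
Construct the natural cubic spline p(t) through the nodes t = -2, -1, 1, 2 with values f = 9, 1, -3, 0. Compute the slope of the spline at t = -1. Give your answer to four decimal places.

With M_i denoting the second derivative at x_i, h_i = 1, 2, 1, and Δ_i = (y_(i+1) − y_i)/h_i = -8, -2, 3:
  1·M_0 + 6·M_1 + 2·M_2 = 6(Δ_1 - Δ_0) = 36
  2·M_1 + 6·M_2 + 1·M_3 = 6(Δ_2 - Δ_1) = 30
Natural end conditions: M_0 = M_3 = 0.
Forward elimination and back-substitution give M_0 = 0, M_1 = 39/8, M_2 = 27/8, M_3 = 0.
On [-1, 1], p'(t) = b_1 + 2c_1·(t + 1) + 3d_1·(t + 1)² with b_1 = Δ_1 - h_1(2M_1 + M_2)/6 = -51/8, c_1 = M_1/2 = 39/16, d_1 = (M_2 - M_1)/(6h_1) = -1/8. So p'(-1) = -51/8.

-6.3750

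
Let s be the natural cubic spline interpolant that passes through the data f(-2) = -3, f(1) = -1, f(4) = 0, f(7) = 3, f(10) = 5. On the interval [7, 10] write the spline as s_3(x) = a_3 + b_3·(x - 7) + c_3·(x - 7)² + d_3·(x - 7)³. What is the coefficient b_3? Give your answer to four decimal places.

0.9524

Let M_i = s''(x_i). Step sizes h_i = 3, 3, 3, 3; slopes of the chords Δ_i = (y_(i+1) - y_i)/h_i = 2/3, 1/3, 1, 2/3.
  3·M_0 + 12·M_1 + 3·M_2 = 6(Δ_1 - Δ_0) = -2
  3·M_1 + 12·M_2 + 3·M_3 = 6(Δ_2 - Δ_1) = 4
  3·M_2 + 12·M_3 + 3·M_4 = 6(Δ_3 - Δ_2) = -2
Natural end conditions: M_0 = M_4 = 0.
Solving the tridiagonal system: M_0 = 0, M_1 = -2/7, M_2 = 10/21, M_3 = -2/7, M_4 = 0.
On [7, 10], with s_3(x) = a_3 + b_3·(x - 7) + c_3·(x - 7)² + d_3·(x - 7)³: c_3 = M_3/2 = -1/7, d_3 = (M_4 - M_3)/(6h_3) = 1/63, b_3 = Δ_3 - h_3(2M_3 + M_4)/6 = 20/21.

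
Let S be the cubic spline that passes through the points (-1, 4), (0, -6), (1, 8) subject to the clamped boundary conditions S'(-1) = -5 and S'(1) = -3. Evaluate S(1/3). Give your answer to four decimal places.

Write m_i for S''(x_i). With h_i = 1, 1 and divided differences Δ_i = -10, 14, the continuity of S' gives the tridiagonal system
  1·m_0 + 4·m_1 + 1·m_2 = 6(Δ_1 - Δ_0) = 144
Clamped end conditions give two more equations: 2h_0·m_0 + h_0·m_1 = 6(Δ_0 - S'(-1)) = -30 and h_1·m_1 + 2h_1·m_2 = 6(S'(1) - Δ_1) = -102.
Solving: m_0 = -50, m_1 = 70, m_2 = -86.
On [0, 1], S(x) = -6 + 5·x + 35·x² - 26·x³.
With x = 1/3: S(1/3) = -38/27.

-1.4074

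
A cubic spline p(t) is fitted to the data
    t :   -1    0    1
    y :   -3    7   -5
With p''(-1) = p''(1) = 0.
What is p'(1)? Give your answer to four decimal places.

-17.5000

Let m_i = p''(x_i). Step sizes h_i = 1, 1; slopes of the chords Δ_i = (y_(i+1) - y_i)/h_i = 10, -12.
  1·m_0 + 4·m_1 + 1·m_2 = 6(Δ_1 - Δ_0) = -132
Natural end conditions: m_0 = m_2 = 0.
Forward elimination and back-substitution give m_0 = 0, m_1 = -33, m_2 = 0.
On [0, 1], p'(t) = b_1 + 2c_1·t + 3d_1·t² with b_1 = Δ_1 - h_1(2m_1 + m_2)/6 = -1, c_1 = m_1/2 = -33/2, d_1 = (m_2 - m_1)/(6h_1) = 11/2. So p'(1) = -35/2.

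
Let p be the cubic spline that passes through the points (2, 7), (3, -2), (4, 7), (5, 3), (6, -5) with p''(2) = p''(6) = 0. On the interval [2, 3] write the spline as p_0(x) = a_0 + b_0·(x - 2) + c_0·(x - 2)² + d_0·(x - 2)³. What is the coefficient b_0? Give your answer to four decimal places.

-14.6786

Write m_i for p''(x_i). With h_i = 1, 1, 1, 1 and divided differences Δ_i = -9, 9, -4, -8, the continuity of p' gives the tridiagonal system
  1·m_0 + 4·m_1 + 1·m_2 = 6(Δ_1 - Δ_0) = 108
  1·m_1 + 4·m_2 + 1·m_3 = 6(Δ_2 - Δ_1) = -78
  1·m_2 + 4·m_3 + 1·m_4 = 6(Δ_3 - Δ_2) = -24
Natural end conditions: m_0 = m_4 = 0.
Solving: m_0 = 0, m_1 = 477/14, m_2 = -198/7, m_3 = 15/14, m_4 = 0.
On [2, 3], with p_0(x) = a_0 + b_0·(x - 2) + c_0·(x - 2)² + d_0·(x - 2)³: c_0 = m_0/2 = 0, d_0 = (m_1 - m_0)/(6h_0) = 159/28, b_0 = Δ_0 - h_0(2m_0 + m_1)/6 = -411/28.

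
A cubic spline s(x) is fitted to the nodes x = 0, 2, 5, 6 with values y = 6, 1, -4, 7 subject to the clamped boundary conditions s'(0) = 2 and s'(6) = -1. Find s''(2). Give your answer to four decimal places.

-3.3718

Put M_i = s'' at the i-th knot. Here h = (2, 3, 1) and Δ = (-5/2, -5/3, 11), so the interior equations h_(i-1)·M_(i-1) + 2(h_(i-1)+h_i)·M_i + h_i·M_(i+1) = 6(Δ_i − Δ_(i-1)) read
  2·M_0 + 10·M_1 + 3·M_2 = 6(Δ_1 - Δ_0) = 5
  3·M_1 + 8·M_2 + 1·M_3 = 6(Δ_2 - Δ_1) = 76
Clamped end conditions give two more equations: 2h_0·M_0 + h_0·M_1 = 6(Δ_0 - s'(0)) = -27 and h_2·M_2 + 2h_2·M_3 = 6(s'(6) - Δ_2) = -72.
Solving: M_0 = -395/78, M_1 = -263/78, M_2 = 635/39, M_3 = -3443/78.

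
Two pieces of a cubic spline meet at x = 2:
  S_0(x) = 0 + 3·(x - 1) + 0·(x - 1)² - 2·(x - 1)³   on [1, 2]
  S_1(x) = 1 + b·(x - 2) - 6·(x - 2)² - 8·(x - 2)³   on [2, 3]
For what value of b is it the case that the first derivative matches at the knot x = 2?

-3

S_0'(x) = 3 + 0·(x - 1) - 6·(x - 1)², so S_0'(2) = -3. On the right, S_1'(2) = b, so b = -3.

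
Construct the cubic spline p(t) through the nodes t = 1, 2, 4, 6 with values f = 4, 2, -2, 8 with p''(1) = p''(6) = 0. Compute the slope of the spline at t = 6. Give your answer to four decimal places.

Write M_i for p''(x_i). With h_i = 1, 2, 2 and divided differences Δ_i = -2, -2, 5, the continuity of p' gives the tridiagonal system
  1·M_0 + 6·M_1 + 2·M_2 = 6(Δ_1 - Δ_0) = 0
  2·M_1 + 8·M_2 + 2·M_3 = 6(Δ_2 - Δ_1) = 42
Natural end conditions: M_0 = M_3 = 0.
Hence M_0 = 0, M_1 = -21/11, M_2 = 63/11, M_3 = 0.
On [4, 6], p'(t) = b_2 + 2c_2·(t - 4) + 3d_2·(t - 4)² with b_2 = Δ_2 - h_2(2M_2 + M_3)/6 = 13/11, c_2 = M_2/2 = 63/22, d_2 = (M_3 - M_2)/(6h_2) = -21/44. So p'(6) = 76/11.

6.9091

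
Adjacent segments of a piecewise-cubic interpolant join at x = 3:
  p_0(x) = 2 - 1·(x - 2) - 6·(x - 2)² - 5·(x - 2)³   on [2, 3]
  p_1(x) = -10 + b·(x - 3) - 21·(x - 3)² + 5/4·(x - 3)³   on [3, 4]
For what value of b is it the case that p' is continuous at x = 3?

-28

p_0'(x) = -1 - 12·(x - 2) - 15·(x - 2)², so p_0'(3) = -28. On the right, p_1'(3) = b, so b = -28.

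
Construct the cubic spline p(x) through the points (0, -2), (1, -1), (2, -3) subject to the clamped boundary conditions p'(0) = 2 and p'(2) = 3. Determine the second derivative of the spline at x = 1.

-10

Put σ_i = p'' at the i-th knot. Here h = (1, 1) and Δ = (1, -2), so the interior equations h_(i-1)·σ_(i-1) + 2(h_(i-1)+h_i)·σ_i + h_i·σ_(i+1) = 6(Δ_i − Δ_(i-1)) read
  1·σ_0 + 4·σ_1 + 1·σ_2 = 6(Δ_1 - Δ_0) = -18
Clamped end conditions give two more equations: 2h_0·σ_0 + h_0·σ_1 = 6(Δ_0 - p'(0)) = -6 and h_1·σ_1 + 2h_1·σ_2 = 6(p'(2) - Δ_1) = 30.
Hence σ_0 = 2, σ_1 = -10, σ_2 = 20.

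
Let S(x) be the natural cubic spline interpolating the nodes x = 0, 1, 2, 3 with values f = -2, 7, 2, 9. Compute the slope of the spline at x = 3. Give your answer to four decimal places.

11.1333

Write m_i for S''(x_i). With h_i = 1, 1, 1 and divided differences Δ_i = 9, -5, 7, the continuity of S' gives the tridiagonal system
  1·m_0 + 4·m_1 + 1·m_2 = 6(Δ_1 - Δ_0) = -84
  1·m_1 + 4·m_2 + 1·m_3 = 6(Δ_2 - Δ_1) = 72
Natural end conditions: m_0 = m_3 = 0.
Solving the tridiagonal system: m_0 = 0, m_1 = -136/5, m_2 = 124/5, m_3 = 0.
On [2, 3], S'(x) = b_2 + 2c_2·(x - 2) + 3d_2·(x - 2)² with b_2 = Δ_2 - h_2(2m_2 + m_3)/6 = -19/15, c_2 = m_2/2 = 62/5, d_2 = (m_3 - m_2)/(6h_2) = -62/15. So S'(3) = 167/15.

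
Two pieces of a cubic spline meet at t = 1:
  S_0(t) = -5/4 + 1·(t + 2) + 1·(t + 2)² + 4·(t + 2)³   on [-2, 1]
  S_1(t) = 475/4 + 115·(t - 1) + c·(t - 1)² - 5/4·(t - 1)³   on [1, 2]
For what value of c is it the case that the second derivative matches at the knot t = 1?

37

S_0''(t) = 2 + 24·(t + 2), so S_0''(1) = 74. On the right, S_1''(1) = 2c, so c = 37.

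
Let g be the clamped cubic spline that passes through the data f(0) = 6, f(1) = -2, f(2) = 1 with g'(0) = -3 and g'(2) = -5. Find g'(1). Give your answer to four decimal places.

Write σ_i for g''(x_i). With h_i = 1, 1 and divided differences Δ_i = -8, 3, the continuity of g' gives the tridiagonal system
  1·σ_0 + 4·σ_1 + 1·σ_2 = 6(Δ_1 - Δ_0) = 66
Clamped end conditions give two more equations: 2h_0·σ_0 + h_0·σ_1 = 6(Δ_0 - g'(0)) = -30 and h_1·σ_1 + 2h_1·σ_2 = 6(g'(2) - Δ_1) = -48.
Solving the tridiagonal system: σ_0 = -65/2, σ_1 = 35, σ_2 = -83/2.
On [1, 2], g'(x) = b_1 + 2c_1·(x - 1) + 3d_1·(x - 1)² with b_1 = Δ_1 - h_1(2σ_1 + σ_2)/6 = -7/4, c_1 = σ_1/2 = 35/2, d_1 = (σ_2 - σ_1)/(6h_1) = -51/4. So g'(1) = -7/4.

-1.7500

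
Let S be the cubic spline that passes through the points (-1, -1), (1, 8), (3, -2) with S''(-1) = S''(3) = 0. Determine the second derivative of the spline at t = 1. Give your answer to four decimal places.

-7.1250

With m_i denoting the second derivative at x_i, h_i = 2, 2, and Δ_i = (y_(i+1) − y_i)/h_i = 9/2, -5:
  2·m_0 + 8·m_1 + 2·m_2 = 6(Δ_1 - Δ_0) = -57
Natural end conditions: m_0 = m_2 = 0.
Solving: m_0 = 0, m_1 = -57/8, m_2 = 0.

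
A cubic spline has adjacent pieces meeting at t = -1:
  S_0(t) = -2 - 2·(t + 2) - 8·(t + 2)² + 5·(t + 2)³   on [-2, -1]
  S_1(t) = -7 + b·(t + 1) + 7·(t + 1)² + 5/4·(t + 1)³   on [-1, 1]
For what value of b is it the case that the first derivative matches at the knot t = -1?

S_0'(t) = -2 - 16·(t + 2) + 15·(t + 2)², so S_0'(-1) = -3. On the right, S_1'(-1) = b, so b = -3.

-3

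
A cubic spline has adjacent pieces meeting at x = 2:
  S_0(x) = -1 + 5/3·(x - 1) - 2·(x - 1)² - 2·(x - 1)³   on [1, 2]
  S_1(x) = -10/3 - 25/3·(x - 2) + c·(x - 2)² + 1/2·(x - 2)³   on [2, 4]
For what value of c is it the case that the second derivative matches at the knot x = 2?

-8

S_0''(x) = -4 - 12·(x - 1), so S_0''(2) = -16. On the right, S_1''(2) = 2c, so c = -8.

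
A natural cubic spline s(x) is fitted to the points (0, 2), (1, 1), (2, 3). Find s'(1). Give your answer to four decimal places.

0.5000

With M_i denoting the second derivative at x_i, h_i = 1, 1, and Δ_i = (y_(i+1) − y_i)/h_i = -1, 2:
  1·M_0 + 4·M_1 + 1·M_2 = 6(Δ_1 - Δ_0) = 18
Natural end conditions: M_0 = M_2 = 0.
Hence M_0 = 0, M_1 = 9/2, M_2 = 0.
On [1, 2], s'(x) = b_1 + 2c_1·(x - 1) + 3d_1·(x - 1)² with b_1 = Δ_1 - h_1(2M_1 + M_2)/6 = 1/2, c_1 = M_1/2 = 9/4, d_1 = (M_2 - M_1)/(6h_1) = -3/4. So s'(1) = 1/2.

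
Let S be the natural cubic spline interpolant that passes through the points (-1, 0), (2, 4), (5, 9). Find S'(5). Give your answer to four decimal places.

Let M_i = S''(x_i). Step sizes h_i = 3, 3; slopes of the chords Δ_i = (y_(i+1) - y_i)/h_i = 4/3, 5/3.
  3·M_0 + 12·M_1 + 3·M_2 = 6(Δ_1 - Δ_0) = 2
Natural end conditions: M_0 = M_2 = 0.
Hence M_0 = 0, M_1 = 1/6, M_2 = 0.
On [2, 5], S'(t) = b_1 + 2c_1·(t - 2) + 3d_1·(t - 2)² with b_1 = Δ_1 - h_1(2M_1 + M_2)/6 = 3/2, c_1 = M_1/2 = 1/12, d_1 = (M_2 - M_1)/(6h_1) = -1/108. So S'(5) = 7/4.

1.7500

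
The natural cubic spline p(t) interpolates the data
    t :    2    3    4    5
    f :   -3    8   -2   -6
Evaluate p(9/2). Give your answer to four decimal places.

-5.1250

Let σ_i = p''(x_i). Step sizes h_i = 1, 1, 1; slopes of the chords Δ_i = (y_(i+1) - y_i)/h_i = 11, -10, -4.
  1·σ_0 + 4·σ_1 + 1·σ_2 = 6(Δ_1 - Δ_0) = -126
  1·σ_1 + 4·σ_2 + 1·σ_3 = 6(Δ_2 - Δ_1) = 36
Natural end conditions: σ_0 = σ_3 = 0.
Solving: σ_0 = 0, σ_1 = -36, σ_2 = 18, σ_3 = 0.
On [4, 5], p(t) = -2 - 10·(t - 4) + 9·(t - 4)² - 3·(t - 4)³.
With (t - 4) = 1/2: p(9/2) = -41/8.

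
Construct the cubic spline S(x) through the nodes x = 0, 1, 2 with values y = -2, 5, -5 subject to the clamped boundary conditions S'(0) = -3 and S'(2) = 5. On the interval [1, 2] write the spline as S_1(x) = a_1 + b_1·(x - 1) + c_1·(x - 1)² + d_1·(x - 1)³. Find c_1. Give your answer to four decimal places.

Put m_i = S'' at the i-th knot. Here h = (1, 1) and Δ = (7, -10), so the interior equations h_(i-1)·m_(i-1) + 2(h_(i-1)+h_i)·m_i + h_i·m_(i+1) = 6(Δ_i − Δ_(i-1)) read
  1·m_0 + 4·m_1 + 1·m_2 = 6(Δ_1 - Δ_0) = -102
Clamped end conditions give two more equations: 2h_0·m_0 + h_0·m_1 = 6(Δ_0 - S'(0)) = 60 and h_1·m_1 + 2h_1·m_2 = 6(S'(2) - Δ_1) = 90.
Hence m_0 = 119/2, m_1 = -59, m_2 = 149/2.
On [1, 2], with S_1(x) = a_1 + b_1·(x - 1) + c_1·(x - 1)² + d_1·(x - 1)³: c_1 = m_1/2 = -59/2, d_1 = (m_2 - m_1)/(6h_1) = 89/4, b_1 = Δ_1 - h_1(2m_1 + m_2)/6 = -11/4.

-29.5000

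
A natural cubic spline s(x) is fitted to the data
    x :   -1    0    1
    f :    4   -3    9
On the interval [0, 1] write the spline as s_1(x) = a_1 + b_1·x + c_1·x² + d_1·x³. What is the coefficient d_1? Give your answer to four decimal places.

Let m_i = s''(x_i). Step sizes h_i = 1, 1; slopes of the chords Δ_i = (y_(i+1) - y_i)/h_i = -7, 12.
  1·m_0 + 4·m_1 + 1·m_2 = 6(Δ_1 - Δ_0) = 114
Natural end conditions: m_0 = m_2 = 0.
Forward elimination and back-substitution give m_0 = 0, m_1 = 57/2, m_2 = 0.
On [0, 1], with s_1(x) = a_1 + b_1·x + c_1·x² + d_1·x³: c_1 = m_1/2 = 57/4, d_1 = (m_2 - m_1)/(6h_1) = -19/4, b_1 = Δ_1 - h_1(2m_1 + m_2)/6 = 5/2.

-4.7500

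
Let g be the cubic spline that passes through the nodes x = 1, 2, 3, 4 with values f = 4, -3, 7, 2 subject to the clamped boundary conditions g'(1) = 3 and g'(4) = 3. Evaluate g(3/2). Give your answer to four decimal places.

With m_i denoting the second derivative at x_i, h_i = 1, 1, 1, and Δ_i = (y_(i+1) − y_i)/h_i = -7, 10, -5:
  1·m_0 + 4·m_1 + 1·m_2 = 6(Δ_1 - Δ_0) = 102
  1·m_1 + 4·m_2 + 1·m_3 = 6(Δ_2 - Δ_1) = -90
Clamped end conditions give two more equations: 2h_0·m_0 + h_0·m_1 = 6(Δ_0 - g'(1)) = -60 and h_2·m_2 + 2h_2·m_3 = 6(g'(4) - Δ_2) = 48.
Forward elimination and back-substitution give m_0 = -278/5, m_1 = 256/5, m_2 = -236/5, m_3 = 238/5.
On [1, 2], g(x) = 4 + 3·(x - 1) - 139/5·(x - 1)² + 89/5·(x - 1)³.
With (x - 1) = 1/2: g(3/2) = 31/40.

0.7750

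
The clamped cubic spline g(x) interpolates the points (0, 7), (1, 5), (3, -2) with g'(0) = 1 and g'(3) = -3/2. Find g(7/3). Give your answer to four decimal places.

-0.3086

Put σ_i = g'' at the i-th knot. Here h = (1, 2) and Δ = (-2, -7/2), so the interior equations h_(i-1)·σ_(i-1) + 2(h_(i-1)+h_i)·σ_i + h_i·σ_(i+1) = 6(Δ_i − Δ_(i-1)) read
  1·σ_0 + 6·σ_1 + 2·σ_2 = 6(Δ_1 - Δ_0) = -9
Clamped end conditions give two more equations: 2h_0·σ_0 + h_0·σ_1 = 6(Δ_0 - g'(0)) = -18 and h_1·σ_1 + 2h_1·σ_2 = 6(g'(3) - Δ_1) = 12.
Solving the tridiagonal system: σ_0 = -25/3, σ_1 = -4/3, σ_2 = 11/3.
On [1, 3], g(x) = 5 - 23/6·(x - 1) - 2/3·(x - 1)² + 5/12·(x - 1)³.
With (x - 1) = 4/3: g(7/3) = -25/81.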